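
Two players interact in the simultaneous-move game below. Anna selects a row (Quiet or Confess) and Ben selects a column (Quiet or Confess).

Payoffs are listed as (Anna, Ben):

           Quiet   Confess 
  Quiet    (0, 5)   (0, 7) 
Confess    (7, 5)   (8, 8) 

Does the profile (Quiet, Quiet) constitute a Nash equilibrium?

No

At (Quiet, Quiet), Anna earns 0; switching to Confess would give 7, so Anna would deviate.
Ben earns 5; switching to Confess would give 7, so Ben would deviate.
Since at least one player can profitably deviate, this is not a Nash equilibrium.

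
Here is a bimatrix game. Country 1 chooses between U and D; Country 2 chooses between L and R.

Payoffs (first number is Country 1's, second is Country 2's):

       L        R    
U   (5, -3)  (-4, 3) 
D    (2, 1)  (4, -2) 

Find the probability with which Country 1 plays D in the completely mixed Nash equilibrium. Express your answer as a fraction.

2/3

Let r be the probability that Country 1 plays U. In a completely mixed equilibrium, Country 2 must be indifferent between L and R.
Country 2's expected payoff from L is −3r + (1−r); from R it is 3r − 2(1−r).
Setting these equal: −4r + 1 = 5r − 2, so r = 1/3.
Therefore Country 1 plays D with probability 1 − 1/3 = 2/3.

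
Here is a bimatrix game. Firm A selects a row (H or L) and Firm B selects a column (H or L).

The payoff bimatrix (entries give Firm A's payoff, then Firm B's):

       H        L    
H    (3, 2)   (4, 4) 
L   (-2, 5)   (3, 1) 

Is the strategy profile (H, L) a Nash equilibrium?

At (H, L), Firm A earns 4; switching to L would give 3, so Firm A has no profitable deviation.
Firm B earns 4; switching to H would give 2, so Firm B has no profitable deviation.
Neither player can gain by a unilateral deviation, so this profile is a Nash equilibrium.

Yes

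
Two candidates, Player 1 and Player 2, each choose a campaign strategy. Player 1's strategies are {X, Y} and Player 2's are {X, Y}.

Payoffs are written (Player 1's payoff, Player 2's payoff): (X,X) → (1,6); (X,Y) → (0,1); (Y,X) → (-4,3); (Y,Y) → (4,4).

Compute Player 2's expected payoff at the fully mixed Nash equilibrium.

First find x, the probability Player 1 plays X, from Player 2's indifference between X and Y: 6x + 3(1−x) = x + 4(1−x), giving x = 1/6.
Since Player 2 is indifferent in equilibrium, Player 2's expected payoff equals the payoff from either column against (1/6, 5/6). Using X: 6(1/6) + 3(5/6) = 7/2.

7/2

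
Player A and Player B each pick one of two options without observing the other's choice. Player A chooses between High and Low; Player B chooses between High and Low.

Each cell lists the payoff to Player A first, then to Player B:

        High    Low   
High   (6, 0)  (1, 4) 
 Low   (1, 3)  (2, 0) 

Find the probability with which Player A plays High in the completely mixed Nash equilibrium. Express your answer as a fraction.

Let p be the probability that Player A plays High. In a completely mixed equilibrium, Player B must be indifferent between High and Low.
Player B's expected payoff from High is 3(1−p); from Low it is 4p.
Setting these equal: −3p + 3 = 4p, so p = 3/7.

3/7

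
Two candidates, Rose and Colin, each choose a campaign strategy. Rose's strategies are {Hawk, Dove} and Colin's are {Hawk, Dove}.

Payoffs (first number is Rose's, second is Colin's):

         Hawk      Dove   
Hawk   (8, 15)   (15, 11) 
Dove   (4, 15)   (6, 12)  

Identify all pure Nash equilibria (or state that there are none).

(Hawk, Hawk): Rose gets 8 ≥ 4 from Dove, and Colin gets 15 ≥ 11 from Dove — Nash equilibrium.
(Hawk, Dove): Colin prefers Hawk (15 > 11) — not an equilibrium.
(Dove, Hawk): Rose prefers Hawk (8 > 4) — not an equilibrium.
(Dove, Dove): Rose prefers Hawk (15 > 6); Colin prefers Hawk (15 > 12) — not an equilibrium.

(Hawk, Hawk)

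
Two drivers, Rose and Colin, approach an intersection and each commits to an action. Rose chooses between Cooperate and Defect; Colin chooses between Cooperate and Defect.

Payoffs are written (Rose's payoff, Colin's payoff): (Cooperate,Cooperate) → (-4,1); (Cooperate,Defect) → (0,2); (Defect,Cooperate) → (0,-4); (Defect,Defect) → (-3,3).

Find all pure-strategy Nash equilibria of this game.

(Cooperate, Cooperate): Rose prefers Defect (0 > -4); Colin prefers Defect (2 > 1) — not an equilibrium.
(Cooperate, Defect): Rose gets 0 ≥ -3 from Defect, and Colin gets 2 ≥ 1 from Cooperate — Nash equilibrium.
(Defect, Cooperate): Colin prefers Defect (3 > -4) — not an equilibrium.
(Defect, Defect): Rose prefers Cooperate (0 > -3) — not an equilibrium.

(Cooperate, Defect)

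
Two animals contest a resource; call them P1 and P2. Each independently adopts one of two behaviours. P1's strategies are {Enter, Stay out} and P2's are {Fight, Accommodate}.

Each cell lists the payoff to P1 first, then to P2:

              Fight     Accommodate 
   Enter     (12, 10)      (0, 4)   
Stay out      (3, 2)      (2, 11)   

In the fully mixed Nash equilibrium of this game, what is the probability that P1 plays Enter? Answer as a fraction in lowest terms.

Let r be the probability that P1 plays Enter. In a completely mixed equilibrium, P2 must be indifferent between Fight and Accommodate.
P2's expected payoff from Fight is 10r + 2(1−r); from Accommodate it is 4r + 11(1−r).
Setting these equal: 8r + 2 = −7r + 11, so r = 3/5.

3/5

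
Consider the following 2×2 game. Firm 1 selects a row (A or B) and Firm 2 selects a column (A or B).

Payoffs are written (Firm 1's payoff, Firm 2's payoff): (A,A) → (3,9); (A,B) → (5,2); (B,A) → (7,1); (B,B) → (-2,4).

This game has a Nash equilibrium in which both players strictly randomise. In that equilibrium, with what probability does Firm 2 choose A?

7/11

Let q be the probability that Firm 2 plays A. In a completely mixed equilibrium, Firm 1 must be indifferent between A and B.
Firm 1's expected payoff from A is 3q + 5(1−q); from B it is 7q − 2(1−q).
Setting these equal: −2q + 5 = 9q − 2, so q = 7/11.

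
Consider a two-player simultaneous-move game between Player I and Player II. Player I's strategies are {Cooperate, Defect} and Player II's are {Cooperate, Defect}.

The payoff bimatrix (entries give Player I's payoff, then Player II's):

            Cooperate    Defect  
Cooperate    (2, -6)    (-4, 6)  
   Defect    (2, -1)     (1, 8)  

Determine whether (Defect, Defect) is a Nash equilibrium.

Yes

At (Defect, Defect), Player I earns 1; switching to Cooperate would give -4, so Player I has no profitable deviation.
Player II earns 8; switching to Cooperate would give -1, so Player II has no profitable deviation.
Neither player can gain by a unilateral deviation, so this profile is a Nash equilibrium.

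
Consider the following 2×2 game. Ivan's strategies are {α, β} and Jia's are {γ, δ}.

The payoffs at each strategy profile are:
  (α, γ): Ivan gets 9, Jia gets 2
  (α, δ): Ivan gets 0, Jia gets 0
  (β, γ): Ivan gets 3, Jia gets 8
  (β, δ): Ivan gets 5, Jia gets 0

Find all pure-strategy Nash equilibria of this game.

(α, γ)

(α, γ): Ivan gets 9 ≥ 3 from β, and Jia gets 2 ≥ 0 from δ — Nash equilibrium.
(α, δ): Ivan prefers β (5 > 0); Jia prefers γ (2 > 0) — not an equilibrium.
(β, γ): Ivan prefers α (9 > 3) — not an equilibrium.
(β, δ): Jia prefers γ (8 > 0) — not an equilibrium.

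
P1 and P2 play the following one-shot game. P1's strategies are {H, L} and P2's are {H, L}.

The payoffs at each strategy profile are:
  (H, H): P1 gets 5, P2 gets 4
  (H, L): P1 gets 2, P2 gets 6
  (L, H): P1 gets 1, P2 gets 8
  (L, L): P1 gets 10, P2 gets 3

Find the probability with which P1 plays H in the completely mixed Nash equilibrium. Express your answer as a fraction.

5/7

Let r be the probability that P1 plays H. In a completely mixed equilibrium, P2 must be indifferent between H and L.
P2's expected payoff from H is 4r + 8(1−r); from L it is 6r + 3(1−r).
Setting these equal: −4r + 8 = 3r + 3, so r = 5/7.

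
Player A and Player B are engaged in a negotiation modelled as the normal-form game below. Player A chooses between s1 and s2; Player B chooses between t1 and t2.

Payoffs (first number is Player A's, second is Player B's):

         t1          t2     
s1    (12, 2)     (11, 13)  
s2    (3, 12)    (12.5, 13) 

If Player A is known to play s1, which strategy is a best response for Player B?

Against s1, Player B earns 2 from t1 and 13 from t2.
So t2 is the best response.

t2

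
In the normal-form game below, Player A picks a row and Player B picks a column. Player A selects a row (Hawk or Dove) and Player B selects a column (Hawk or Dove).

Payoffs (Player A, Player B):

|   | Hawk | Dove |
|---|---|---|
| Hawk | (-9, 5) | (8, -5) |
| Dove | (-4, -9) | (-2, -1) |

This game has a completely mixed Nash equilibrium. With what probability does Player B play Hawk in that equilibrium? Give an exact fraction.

Let c be the probability that Player B plays Hawk. In a completely mixed equilibrium, Player A must be indifferent between Hawk and Dove.
Player A's expected payoff from Hawk is −9c + 8(1−c); from Dove it is −4c − 2(1−c).
Setting these equal: −17c + 8 = −2c − 2, so c = 2/3.

2/3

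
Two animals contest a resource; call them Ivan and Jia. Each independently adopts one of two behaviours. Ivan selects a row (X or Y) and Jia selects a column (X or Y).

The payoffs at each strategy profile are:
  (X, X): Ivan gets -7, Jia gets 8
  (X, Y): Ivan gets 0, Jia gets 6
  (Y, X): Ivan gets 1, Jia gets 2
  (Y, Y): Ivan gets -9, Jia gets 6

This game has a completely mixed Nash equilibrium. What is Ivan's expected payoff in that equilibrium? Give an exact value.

First find q, the probability Jia plays X, from Ivan's indifference between X and Y: −7q = q − 9(1−q), giving q = 9/17.
Since Ivan is indifferent in equilibrium, Ivan's expected payoff equals the payoff from either row against (9/17, 8/17). Using X: −7(9/17) = -63/17.

-63/17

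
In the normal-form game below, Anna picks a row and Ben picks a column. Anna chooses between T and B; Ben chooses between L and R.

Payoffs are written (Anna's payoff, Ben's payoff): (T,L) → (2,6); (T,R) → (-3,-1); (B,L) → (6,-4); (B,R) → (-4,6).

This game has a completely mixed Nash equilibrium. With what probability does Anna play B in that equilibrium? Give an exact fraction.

7/17

Let x be the probability that Anna plays T. In a completely mixed equilibrium, Ben must be indifferent between L and R.
Ben's expected payoff from L is 6x − 4(1−x); from R it is −x + 6(1−x).
Setting these equal: 10x − 4 = −7x + 6, so x = 10/17.
Therefore Anna plays B with probability 1 − 10/17 = 7/17.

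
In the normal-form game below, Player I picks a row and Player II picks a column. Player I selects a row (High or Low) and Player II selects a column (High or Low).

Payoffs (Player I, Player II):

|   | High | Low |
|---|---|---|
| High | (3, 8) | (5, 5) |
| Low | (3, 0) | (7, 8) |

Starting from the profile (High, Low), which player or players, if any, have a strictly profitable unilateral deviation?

Both

Player I at (High, Low) earns 5; deviating to Low yields 7 — a strict improvement.
Player II earns 5; deviating to High yields 8 — a strict improvement.
Both Player I and Player II have strictly profitable deviations.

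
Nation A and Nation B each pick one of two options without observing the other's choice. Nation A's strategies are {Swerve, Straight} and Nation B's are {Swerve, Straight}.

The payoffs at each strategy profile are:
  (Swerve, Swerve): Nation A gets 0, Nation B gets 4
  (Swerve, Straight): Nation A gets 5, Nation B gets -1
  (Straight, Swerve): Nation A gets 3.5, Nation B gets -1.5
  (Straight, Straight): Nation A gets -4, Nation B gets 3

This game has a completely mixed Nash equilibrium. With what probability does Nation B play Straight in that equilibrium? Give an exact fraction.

7/25

Let y be the probability that Nation B plays Swerve. In a completely mixed equilibrium, Nation A must be indifferent between Swerve and Straight.
Nation A's expected payoff from Swerve is 5(1−y); from Straight it is 3.5y − 4(1−y).
Setting these equal: −5y + 5 = 7.5y − 4, so y = 18/25.
Therefore Nation B plays Straight with probability 1 − 18/25 = 7/25.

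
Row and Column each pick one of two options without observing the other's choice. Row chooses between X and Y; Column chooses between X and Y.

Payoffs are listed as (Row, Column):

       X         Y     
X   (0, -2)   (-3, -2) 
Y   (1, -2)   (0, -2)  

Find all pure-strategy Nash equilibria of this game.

(X, X): Row prefers Y (1 > 0) — not an equilibrium.
(X, Y): Row prefers Y (0 > -3) — not an equilibrium.
(Y, X): Row gets 1 ≥ 0 from X, and Column gets -2 ≥ -2 from Y — Nash equilibrium.
(Y, Y): Row gets 0 ≥ -3 from X, and Column gets -2 ≥ -2 from X — Nash equilibrium.

(Y, X) and (Y, Y)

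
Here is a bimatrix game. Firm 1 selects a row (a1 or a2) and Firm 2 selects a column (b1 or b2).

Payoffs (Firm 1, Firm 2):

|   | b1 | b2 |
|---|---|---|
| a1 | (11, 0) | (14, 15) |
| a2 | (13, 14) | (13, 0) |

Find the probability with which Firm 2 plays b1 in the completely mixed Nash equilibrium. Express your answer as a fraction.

Let y be the probability that Firm 2 plays b1. In a completely mixed equilibrium, Firm 1 must be indifferent between a1 and a2.
Firm 1's expected payoff from a1 is 11y + 14(1−y); from a2 it is 13y + 13(1−y).
Setting these equal: −3y + 14 = 13, so y = 1/3.

1/3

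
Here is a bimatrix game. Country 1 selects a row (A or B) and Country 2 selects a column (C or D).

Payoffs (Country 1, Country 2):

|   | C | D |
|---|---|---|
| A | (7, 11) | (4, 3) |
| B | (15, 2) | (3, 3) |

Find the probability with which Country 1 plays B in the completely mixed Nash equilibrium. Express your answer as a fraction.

Let p be the probability that Country 1 plays A. In a completely mixed equilibrium, Country 2 must be indifferent between C and D.
Country 2's expected payoff from C is 11p + 2(1−p); from D it is 3p + 3(1−p).
Setting these equal: 9p + 2 = 3, so p = 1/9.
Therefore Country 1 plays B with probability 1 − 1/9 = 8/9.

8/9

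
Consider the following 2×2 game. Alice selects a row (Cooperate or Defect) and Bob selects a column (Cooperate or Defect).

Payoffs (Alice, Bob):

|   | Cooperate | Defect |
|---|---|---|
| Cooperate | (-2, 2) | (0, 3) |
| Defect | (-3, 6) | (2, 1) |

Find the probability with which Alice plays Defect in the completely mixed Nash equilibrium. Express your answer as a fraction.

Let x be the probability that Alice plays Cooperate. In a completely mixed equilibrium, Bob must be indifferent between Cooperate and Defect.
Bob's expected payoff from Cooperate is 2x + 6(1−x); from Defect it is 3x + (1−x).
Setting these equal: −4x + 6 = 2x + 1, so x = 5/6.
Therefore Alice plays Defect with probability 1 − 5/6 = 1/6.

1/6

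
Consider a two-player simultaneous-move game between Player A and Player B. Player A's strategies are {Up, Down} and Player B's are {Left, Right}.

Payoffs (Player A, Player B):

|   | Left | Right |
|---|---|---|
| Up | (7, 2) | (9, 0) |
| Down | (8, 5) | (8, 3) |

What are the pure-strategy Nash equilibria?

(Down, Left)

(Up, Left): Player A prefers Down (8 > 7) — not an equilibrium.
(Up, Right): Player B prefers Left (2 > 0) — not an equilibrium.
(Down, Left): Player A gets 8 ≥ 7 from Up, and Player B gets 5 ≥ 3 from Right — Nash equilibrium.
(Down, Right): Player A prefers Up (9 > 8); Player B prefers Left (5 > 3) — not an equilibrium.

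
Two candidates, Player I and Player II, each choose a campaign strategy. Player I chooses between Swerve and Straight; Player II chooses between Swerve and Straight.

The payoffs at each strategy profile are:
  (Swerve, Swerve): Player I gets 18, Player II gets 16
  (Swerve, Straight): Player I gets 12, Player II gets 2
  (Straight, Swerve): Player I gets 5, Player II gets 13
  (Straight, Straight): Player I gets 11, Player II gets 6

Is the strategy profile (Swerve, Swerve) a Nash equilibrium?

At (Swerve, Swerve), Player I earns 18; switching to Straight would give 5, so Player I has no profitable deviation.
Player II earns 16; switching to Straight would give 2, so Player II has no profitable deviation.
Neither player can gain by a unilateral deviation, so this profile is a Nash equilibrium.

Yes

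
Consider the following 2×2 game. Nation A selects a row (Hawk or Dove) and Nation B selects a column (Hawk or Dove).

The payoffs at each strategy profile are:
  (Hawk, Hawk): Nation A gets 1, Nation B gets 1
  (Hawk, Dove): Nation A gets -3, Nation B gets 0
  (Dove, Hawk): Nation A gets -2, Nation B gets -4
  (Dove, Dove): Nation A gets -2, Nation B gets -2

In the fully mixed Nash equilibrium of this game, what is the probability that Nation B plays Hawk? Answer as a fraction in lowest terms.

Let q be the probability that Nation B plays Hawk. In a completely mixed equilibrium, Nation A must be indifferent between Hawk and Dove.
Nation A's expected payoff from Hawk is q − 3(1−q); from Dove it is −2q − 2(1−q).
Setting these equal: 4q − 3 = -2, so q = 1/4.

1/4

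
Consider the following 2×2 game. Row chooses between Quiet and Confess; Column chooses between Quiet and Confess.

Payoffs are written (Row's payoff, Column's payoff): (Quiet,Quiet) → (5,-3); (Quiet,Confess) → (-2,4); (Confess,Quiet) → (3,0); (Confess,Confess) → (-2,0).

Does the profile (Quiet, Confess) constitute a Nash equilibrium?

At (Quiet, Confess), Row earns -2; switching to Confess would give -2, so Row has no profitable deviation.
Column earns 4; switching to Quiet would give -3, so Column has no profitable deviation.
Neither player can gain by a unilateral deviation, so this profile is a Nash equilibrium.

Yes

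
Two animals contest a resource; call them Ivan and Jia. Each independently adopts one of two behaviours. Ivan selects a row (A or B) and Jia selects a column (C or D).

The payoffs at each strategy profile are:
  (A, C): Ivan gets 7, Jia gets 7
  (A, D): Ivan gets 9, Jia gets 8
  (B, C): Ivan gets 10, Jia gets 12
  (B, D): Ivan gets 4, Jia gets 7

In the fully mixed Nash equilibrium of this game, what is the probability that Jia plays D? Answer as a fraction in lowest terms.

3/8

Let y be the probability that Jia plays C. In a completely mixed equilibrium, Ivan must be indifferent between A and B.
Ivan's expected payoff from A is 7y + 9(1−y); from B it is 10y + 4(1−y).
Setting these equal: −2y + 9 = 6y + 4, so y = 5/8.
Therefore Jia plays D with probability 1 − 5/8 = 3/8.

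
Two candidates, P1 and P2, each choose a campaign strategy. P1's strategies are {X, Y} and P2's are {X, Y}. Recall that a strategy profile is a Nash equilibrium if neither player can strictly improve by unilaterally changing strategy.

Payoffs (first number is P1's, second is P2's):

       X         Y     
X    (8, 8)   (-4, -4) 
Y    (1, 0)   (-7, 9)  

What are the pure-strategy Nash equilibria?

(X, X): P1 gets 8 ≥ 1 from Y, and P2 gets 8 ≥ -4 from Y — Nash equilibrium.
(X, Y): P2 prefers X (8 > -4) — not an equilibrium.
(Y, X): P1 prefers X (8 > 1); P2 prefers Y (9 > 0) — not an equilibrium.
(Y, Y): P1 prefers X (-4 > -7) — not an equilibrium.

(X, X)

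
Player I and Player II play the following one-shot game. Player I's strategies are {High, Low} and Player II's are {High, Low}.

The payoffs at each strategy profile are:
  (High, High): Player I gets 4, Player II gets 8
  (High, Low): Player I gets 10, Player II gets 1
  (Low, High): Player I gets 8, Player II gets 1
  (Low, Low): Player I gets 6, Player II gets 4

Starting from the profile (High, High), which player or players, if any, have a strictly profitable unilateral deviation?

Player I

Player I at (High, High) earns 4; deviating to Low yields 8 — a strict improvement.
Player II earns 8; deviating to Low yields 1 — not better.
Only Player I has a strictly profitable deviation.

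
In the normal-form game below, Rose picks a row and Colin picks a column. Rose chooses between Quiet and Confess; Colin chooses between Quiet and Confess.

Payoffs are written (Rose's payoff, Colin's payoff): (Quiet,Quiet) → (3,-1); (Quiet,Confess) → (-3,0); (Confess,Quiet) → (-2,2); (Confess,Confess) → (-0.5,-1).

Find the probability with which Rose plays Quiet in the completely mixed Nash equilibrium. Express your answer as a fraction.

Let r be the probability that Rose plays Quiet. In a completely mixed equilibrium, Colin must be indifferent between Quiet and Confess.
Colin's expected payoff from Quiet is −r + 2(1−r); from Confess it is −(1−r).
Setting these equal: −3r + 2 = r − 1, so r = 3/4.

3/4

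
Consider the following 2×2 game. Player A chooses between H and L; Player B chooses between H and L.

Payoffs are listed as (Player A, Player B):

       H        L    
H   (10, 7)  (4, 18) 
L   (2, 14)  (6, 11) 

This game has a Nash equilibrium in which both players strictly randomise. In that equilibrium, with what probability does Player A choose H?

Let r be the probability that Player A plays H. In a completely mixed equilibrium, Player B must be indifferent between H and L.
Player B's expected payoff from H is 7r + 14(1−r); from L it is 18r + 11(1−r).
Setting these equal: −7r + 14 = 7r + 11, so r = 3/14.

3/14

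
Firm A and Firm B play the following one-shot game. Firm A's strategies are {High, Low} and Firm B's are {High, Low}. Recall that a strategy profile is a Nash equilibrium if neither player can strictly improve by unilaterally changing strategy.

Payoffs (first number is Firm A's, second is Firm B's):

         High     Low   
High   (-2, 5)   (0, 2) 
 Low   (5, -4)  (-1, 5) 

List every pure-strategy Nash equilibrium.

none

(High, High): Firm A prefers Low (5 > -2) — not an equilibrium.
(High, Low): Firm B prefers High (5 > 2) — not an equilibrium.
(Low, High): Firm B prefers Low (5 > -4) — not an equilibrium.
(Low, Low): Firm A prefers High (0 > -1) — not an equilibrium.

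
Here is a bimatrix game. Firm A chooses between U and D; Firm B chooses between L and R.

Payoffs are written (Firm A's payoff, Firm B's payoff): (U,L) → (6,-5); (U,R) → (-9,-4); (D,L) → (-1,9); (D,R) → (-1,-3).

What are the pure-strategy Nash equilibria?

(U, L): Firm B prefers R (-4 > -5) — not an equilibrium.
(U, R): Firm A prefers D (-1 > -9) — not an equilibrium.
(D, L): Firm A prefers U (6 > -1) — not an equilibrium.
(D, R): Firm B prefers L (9 > -3) — not an equilibrium.

none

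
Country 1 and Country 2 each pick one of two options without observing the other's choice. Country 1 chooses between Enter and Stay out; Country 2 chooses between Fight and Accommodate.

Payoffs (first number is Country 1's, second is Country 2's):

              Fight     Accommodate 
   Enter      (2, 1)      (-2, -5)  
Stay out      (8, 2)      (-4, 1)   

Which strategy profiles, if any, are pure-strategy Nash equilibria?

(Stay out, Fight)

(Enter, Fight): Country 1 prefers Stay out (8 > 2) — not an equilibrium.
(Enter, Accommodate): Country 2 prefers Fight (1 > -5) — not an equilibrium.
(Stay out, Fight): Country 1 gets 8 ≥ 2 from Enter, and Country 2 gets 2 ≥ 1 from Accommodate — Nash equilibrium.
(Stay out, Accommodate): Country 1 prefers Enter (-2 > -4); Country 2 prefers Fight (2 > 1) — not an equilibrium.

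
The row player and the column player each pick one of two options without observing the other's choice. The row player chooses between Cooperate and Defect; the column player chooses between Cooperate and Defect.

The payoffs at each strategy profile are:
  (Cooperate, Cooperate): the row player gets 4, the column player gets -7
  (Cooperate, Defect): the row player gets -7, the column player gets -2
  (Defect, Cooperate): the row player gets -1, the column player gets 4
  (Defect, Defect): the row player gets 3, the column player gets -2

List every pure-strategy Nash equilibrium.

(Cooperate, Cooperate): the column player prefers Defect (-2 > -7) — not an equilibrium.
(Cooperate, Defect): the row player prefers Defect (3 > -7) — not an equilibrium.
(Defect, Cooperate): the row player prefers Cooperate (4 > -1) — not an equilibrium.
(Defect, Defect): the column player prefers Cooperate (4 > -2) — not an equilibrium.

none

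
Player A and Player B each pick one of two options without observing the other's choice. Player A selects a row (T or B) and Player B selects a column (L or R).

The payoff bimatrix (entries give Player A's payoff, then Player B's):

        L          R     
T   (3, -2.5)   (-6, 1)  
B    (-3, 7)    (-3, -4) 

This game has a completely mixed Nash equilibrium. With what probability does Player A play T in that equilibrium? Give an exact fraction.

Let x be the probability that Player A plays T. In a completely mixed equilibrium, Player B must be indifferent between L and R.
Player B's expected payoff from L is −2.5x + 7(1−x); from R it is x − 4(1−x).
Setting these equal: −9.5x + 7 = 5x − 4, so x = 22/29.

22/29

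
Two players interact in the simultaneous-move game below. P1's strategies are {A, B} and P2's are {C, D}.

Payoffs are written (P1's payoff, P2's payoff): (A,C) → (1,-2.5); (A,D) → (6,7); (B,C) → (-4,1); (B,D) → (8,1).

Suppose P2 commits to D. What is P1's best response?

B

Against D, P1 earns 6 from A and 8 from B.
So B is the best response.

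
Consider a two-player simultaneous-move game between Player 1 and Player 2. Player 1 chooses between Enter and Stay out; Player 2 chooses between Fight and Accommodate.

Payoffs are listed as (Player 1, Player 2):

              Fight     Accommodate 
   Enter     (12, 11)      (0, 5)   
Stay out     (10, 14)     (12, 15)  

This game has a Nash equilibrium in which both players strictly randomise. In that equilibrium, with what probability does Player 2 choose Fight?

6/7

Let y be the probability that Player 2 plays Fight. In a completely mixed equilibrium, Player 1 must be indifferent between Enter and Stay out.
Player 1's expected payoff from Enter is 12y; from Stay out it is 10y + 12(1−y).
Setting these equal: 12y = −2y + 12, so y = 6/7.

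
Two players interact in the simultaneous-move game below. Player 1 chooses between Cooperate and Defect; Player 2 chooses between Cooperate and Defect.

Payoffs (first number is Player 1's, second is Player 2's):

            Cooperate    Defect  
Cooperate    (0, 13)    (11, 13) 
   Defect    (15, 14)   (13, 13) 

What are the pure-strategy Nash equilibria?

(Cooperate, Cooperate): Player 1 prefers Defect (15 > 0) — not an equilibrium.
(Cooperate, Defect): Player 1 prefers Defect (13 > 11) — not an equilibrium.
(Defect, Cooperate): Player 1 gets 15 ≥ 0 from Cooperate, and Player 2 gets 14 ≥ 13 from Defect — Nash equilibrium.
(Defect, Defect): Player 2 prefers Cooperate (14 > 13) — not an equilibrium.

(Defect, Cooperate)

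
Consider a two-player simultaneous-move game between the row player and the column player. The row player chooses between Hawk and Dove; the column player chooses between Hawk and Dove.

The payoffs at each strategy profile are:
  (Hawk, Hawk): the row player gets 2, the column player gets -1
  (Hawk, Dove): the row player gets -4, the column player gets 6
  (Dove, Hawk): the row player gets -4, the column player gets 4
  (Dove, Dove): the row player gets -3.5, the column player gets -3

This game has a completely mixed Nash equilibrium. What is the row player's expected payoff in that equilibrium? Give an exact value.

-46/13

First find y, the probability the column player plays Hawk, from the row player's indifference between Hawk and Dove: 2y − 4(1−y) = −4y − 3.5(1−y), giving y = 1/13.
Since the row player is indifferent in equilibrium, the row player's expected payoff equals the payoff from either row against (1/13, 12/13). Using Hawk: 2(1/13) − 4(12/13) = -46/13.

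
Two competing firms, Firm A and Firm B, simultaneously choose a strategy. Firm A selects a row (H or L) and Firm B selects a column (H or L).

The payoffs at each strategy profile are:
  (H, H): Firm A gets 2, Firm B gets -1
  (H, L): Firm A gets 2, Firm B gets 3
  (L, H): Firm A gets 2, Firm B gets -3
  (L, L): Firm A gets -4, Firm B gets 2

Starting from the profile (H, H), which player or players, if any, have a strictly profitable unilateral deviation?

Firm A at (H, H) earns 2; deviating to L yields 2 — not better.
Firm B earns -1; deviating to L yields 3 — a strict improvement.
Only Firm B has a strictly profitable deviation.

Firm B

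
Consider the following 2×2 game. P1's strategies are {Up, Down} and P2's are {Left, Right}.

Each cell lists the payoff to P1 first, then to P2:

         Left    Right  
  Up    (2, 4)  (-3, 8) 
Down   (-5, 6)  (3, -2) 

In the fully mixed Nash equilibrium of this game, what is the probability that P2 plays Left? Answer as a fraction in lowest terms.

6/13

Let y be the probability that P2 plays Left. In a completely mixed equilibrium, P1 must be indifferent between Up and Down.
P1's expected payoff from Up is 2y − 3(1−y); from Down it is −5y + 3(1−y).
Setting these equal: 5y − 3 = −8y + 3, so y = 6/13.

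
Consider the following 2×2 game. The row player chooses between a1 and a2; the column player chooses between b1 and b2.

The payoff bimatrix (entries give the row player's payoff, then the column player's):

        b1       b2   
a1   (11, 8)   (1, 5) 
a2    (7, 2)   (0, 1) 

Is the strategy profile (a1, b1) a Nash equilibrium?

At (a1, b1), the row player earns 11; switching to a2 would give 7, so the row player has no profitable deviation.
The column player earns 8; switching to b2 would give 5, so the column player has no profitable deviation.
Neither player can gain by a unilateral deviation, so this profile is a Nash equilibrium.

Yes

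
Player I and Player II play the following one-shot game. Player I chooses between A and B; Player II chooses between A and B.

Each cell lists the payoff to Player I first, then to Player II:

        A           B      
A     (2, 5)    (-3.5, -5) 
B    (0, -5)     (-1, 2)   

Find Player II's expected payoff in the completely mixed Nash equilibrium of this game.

First find x, the probability Player I plays A, from Player II's indifference between A and B: 5x − 5(1−x) = −5x + 2(1−x), giving x = 7/17.
Since Player II is indifferent in equilibrium, Player II's expected payoff equals the payoff from either column against (7/17, 10/17). Using A: 5(7/17) − 5(10/17) = -15/17.

-15/17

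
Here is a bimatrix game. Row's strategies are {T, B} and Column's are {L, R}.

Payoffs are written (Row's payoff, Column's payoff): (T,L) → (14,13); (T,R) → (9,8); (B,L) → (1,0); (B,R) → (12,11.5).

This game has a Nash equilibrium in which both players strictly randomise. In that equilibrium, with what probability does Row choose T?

Let r be the probability that Row plays T. In a completely mixed equilibrium, Column must be indifferent between L and R.
Column's expected payoff from L is 13r; from R it is 8r + 11.5(1−r).
Setting these equal: 13r = −3.5r + 11.5, so r = 23/33.

23/33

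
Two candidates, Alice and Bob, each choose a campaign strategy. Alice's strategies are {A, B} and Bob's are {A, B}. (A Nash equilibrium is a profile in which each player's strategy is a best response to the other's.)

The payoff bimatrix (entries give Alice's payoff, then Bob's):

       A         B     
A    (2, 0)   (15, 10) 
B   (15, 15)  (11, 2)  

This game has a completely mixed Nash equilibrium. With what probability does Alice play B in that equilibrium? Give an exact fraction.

Let p be the probability that Alice plays A. In a completely mixed equilibrium, Bob must be indifferent between A and B.
Bob's expected payoff from A is 15(1−p); from B it is 10p + 2(1−p).
Setting these equal: −15p + 15 = 8p + 2, so p = 13/23.
Therefore Alice plays B with probability 1 − 13/23 = 10/23.

10/23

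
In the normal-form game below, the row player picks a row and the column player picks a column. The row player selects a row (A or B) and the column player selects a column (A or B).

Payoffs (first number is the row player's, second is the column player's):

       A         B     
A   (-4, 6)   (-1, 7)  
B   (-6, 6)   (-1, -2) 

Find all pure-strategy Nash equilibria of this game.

(A, A): the column player prefers B (7 > 6) — not an equilibrium.
(A, B): the row player gets -1 ≥ -1 from B, and the column player gets 7 ≥ 6 from A — Nash equilibrium.
(B, A): the row player prefers A (-4 > -6) — not an equilibrium.
(B, B): the column player prefers A (6 > -2) — not an equilibrium.

(A, B)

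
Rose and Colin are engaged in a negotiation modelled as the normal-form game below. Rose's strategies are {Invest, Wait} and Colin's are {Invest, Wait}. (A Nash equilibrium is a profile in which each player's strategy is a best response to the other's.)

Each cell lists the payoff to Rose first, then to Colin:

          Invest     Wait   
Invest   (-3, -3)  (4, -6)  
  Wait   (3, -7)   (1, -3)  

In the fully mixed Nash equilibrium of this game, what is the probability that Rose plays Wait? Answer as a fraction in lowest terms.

3/7

Let r be the probability that Rose plays Invest. In a completely mixed equilibrium, Colin must be indifferent between Invest and Wait.
Colin's expected payoff from Invest is −3r − 7(1−r); from Wait it is −6r − 3(1−r).
Setting these equal: 4r − 7 = −3r − 3, so r = 4/7.
Therefore Rose plays Wait with probability 1 − 4/7 = 3/7.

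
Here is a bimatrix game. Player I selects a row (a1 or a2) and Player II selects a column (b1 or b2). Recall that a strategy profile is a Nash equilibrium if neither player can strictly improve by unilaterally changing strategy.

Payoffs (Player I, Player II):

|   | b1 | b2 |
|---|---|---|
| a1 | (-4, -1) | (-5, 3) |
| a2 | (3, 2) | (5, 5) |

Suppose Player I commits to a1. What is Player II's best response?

b2

Against a1, Player II earns -1 from b1 and 3 from b2.
So b2 is the best response.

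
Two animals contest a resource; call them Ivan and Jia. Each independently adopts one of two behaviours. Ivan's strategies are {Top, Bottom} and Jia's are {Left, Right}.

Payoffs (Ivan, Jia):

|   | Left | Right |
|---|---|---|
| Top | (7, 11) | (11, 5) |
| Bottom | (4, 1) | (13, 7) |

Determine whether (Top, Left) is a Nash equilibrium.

Yes

At (Top, Left), Ivan earns 7; switching to Bottom would give 4, so Ivan has no profitable deviation.
Jia earns 11; switching to Right would give 5, so Jia has no profitable deviation.
Neither player can gain by a unilateral deviation, so this profile is a Nash equilibrium.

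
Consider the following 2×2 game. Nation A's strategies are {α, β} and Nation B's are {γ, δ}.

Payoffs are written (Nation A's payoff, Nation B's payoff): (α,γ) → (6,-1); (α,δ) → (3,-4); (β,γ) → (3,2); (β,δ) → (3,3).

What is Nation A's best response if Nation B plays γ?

Against γ, Nation A earns 6 from α and 3 from β.
So α is the best response.

α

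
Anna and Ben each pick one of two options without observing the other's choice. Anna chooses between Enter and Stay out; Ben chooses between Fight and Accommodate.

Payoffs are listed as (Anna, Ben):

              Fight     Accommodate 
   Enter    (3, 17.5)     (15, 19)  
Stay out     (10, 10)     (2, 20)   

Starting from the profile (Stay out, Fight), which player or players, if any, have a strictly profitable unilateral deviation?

Ben

Anna at (Stay out, Fight) earns 10; deviating to Enter yields 3 — not better.
Ben earns 10; deviating to Accommodate yields 20 — a strict improvement.
Only Ben has a strictly profitable deviation.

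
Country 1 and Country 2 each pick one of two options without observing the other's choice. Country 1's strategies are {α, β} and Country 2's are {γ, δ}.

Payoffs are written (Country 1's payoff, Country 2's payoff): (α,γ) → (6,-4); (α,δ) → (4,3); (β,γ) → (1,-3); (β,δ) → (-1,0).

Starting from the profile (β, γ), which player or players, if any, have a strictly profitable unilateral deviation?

Country 1 at (β, γ) earns 1; deviating to α yields 6 — a strict improvement.
Country 2 earns -3; deviating to δ yields 0 — a strict improvement.
Both Country 1 and Country 2 have strictly profitable deviations.

Both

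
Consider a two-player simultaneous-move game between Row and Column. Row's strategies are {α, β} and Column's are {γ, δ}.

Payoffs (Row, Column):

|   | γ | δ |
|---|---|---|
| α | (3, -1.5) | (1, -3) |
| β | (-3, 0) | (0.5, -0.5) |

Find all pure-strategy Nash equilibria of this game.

(α, γ): Row gets 3 ≥ -3 from β, and Column gets -1.5 ≥ -3 from δ — Nash equilibrium.
(α, δ): Column prefers γ (-1.5 > -3) — not an equilibrium.
(β, γ): Row prefers α (3 > -3) — not an equilibrium.
(β, δ): Row prefers α (1 > 0.5); Column prefers γ (0 > -0.5) — not an equilibrium.

(α, γ)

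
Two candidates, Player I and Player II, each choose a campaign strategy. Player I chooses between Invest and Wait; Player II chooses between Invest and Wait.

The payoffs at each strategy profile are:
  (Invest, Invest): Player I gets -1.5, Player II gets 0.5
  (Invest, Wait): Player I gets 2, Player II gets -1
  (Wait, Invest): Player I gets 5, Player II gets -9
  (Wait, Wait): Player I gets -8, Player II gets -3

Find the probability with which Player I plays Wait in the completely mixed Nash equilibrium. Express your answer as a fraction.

1/5

Let x be the probability that Player I plays Invest. In a completely mixed equilibrium, Player II must be indifferent between Invest and Wait.
Player II's expected payoff from Invest is 0.5x − 9(1−x); from Wait it is −x − 3(1−x).
Setting these equal: 9.5x − 9 = 2x − 3, so x = 4/5.
Therefore Player I plays Wait with probability 1 − 4/5 = 1/5.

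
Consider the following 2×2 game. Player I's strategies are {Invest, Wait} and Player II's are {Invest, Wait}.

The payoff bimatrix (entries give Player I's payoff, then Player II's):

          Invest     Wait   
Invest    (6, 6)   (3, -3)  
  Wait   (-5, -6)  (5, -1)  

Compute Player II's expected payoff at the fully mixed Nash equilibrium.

-12/7

First find p, the probability Player I plays Invest, from Player II's indifference between Invest and Wait: 6p − 6(1−p) = −3p − (1−p), giving p = 5/14.
Since Player II is indifferent in equilibrium, Player II's expected payoff equals the payoff from either column against (5/14, 9/14). Using Invest: 6(5/14) − 6(9/14) = -12/7.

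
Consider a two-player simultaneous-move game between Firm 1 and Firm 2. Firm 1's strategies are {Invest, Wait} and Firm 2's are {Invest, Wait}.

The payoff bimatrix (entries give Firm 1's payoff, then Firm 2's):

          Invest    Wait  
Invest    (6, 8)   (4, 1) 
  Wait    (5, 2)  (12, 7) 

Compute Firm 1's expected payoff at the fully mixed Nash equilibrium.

First find q, the probability Firm 2 plays Invest, from Firm 1's indifference between Invest and Wait: 6q + 4(1−q) = 5q + 12(1−q), giving q = 8/9.
Since Firm 1 is indifferent in equilibrium, Firm 1's expected payoff equals the payoff from either row against (8/9, 1/9). Using Invest: 6(8/9) + 4(1/9) = 52/9.

52/9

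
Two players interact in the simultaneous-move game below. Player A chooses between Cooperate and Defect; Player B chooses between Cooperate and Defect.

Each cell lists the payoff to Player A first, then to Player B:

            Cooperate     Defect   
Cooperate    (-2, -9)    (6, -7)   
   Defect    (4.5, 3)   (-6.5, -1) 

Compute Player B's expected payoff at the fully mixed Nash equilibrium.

-5

First find x, the probability Player A plays Cooperate, from Player B's indifference between Cooperate and Defect: −9x + 3(1−x) = −7x − (1−x), giving x = 2/3.
Since Player B is indifferent in equilibrium, Player B's expected payoff equals the payoff from either column against (2/3, 1/3). Using Cooperate: −9(2/3) + 3(1/3) = -5.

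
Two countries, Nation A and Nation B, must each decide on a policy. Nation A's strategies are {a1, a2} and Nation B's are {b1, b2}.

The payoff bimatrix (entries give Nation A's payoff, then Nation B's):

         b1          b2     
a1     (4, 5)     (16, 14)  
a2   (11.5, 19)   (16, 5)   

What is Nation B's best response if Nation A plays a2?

Against a2, Nation B earns 19 from b1 and 5 from b2.
So b1 is the best response.

b1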